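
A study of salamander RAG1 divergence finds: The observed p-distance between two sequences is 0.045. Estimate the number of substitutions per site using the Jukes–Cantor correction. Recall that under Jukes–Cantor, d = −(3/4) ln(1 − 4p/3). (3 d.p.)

0.046

d = −(3/4) ln(1 − 4p/3) = −0.75 ln(1 − 0.06) = −0.75 ln(0.94)
  = −0.75 × (-0.061875) = 0.046406 substitutions/site.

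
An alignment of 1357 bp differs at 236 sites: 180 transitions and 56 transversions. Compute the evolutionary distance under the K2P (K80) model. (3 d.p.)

0.205

P = 180/1357 ≈ 0.132646 and Q = 56/1357 ≈ 0.041268.
Under the Kimura two-parameter model, d = −½ ln(1 − 2P − Q) − ¼ ln(1 − 2Q).
1 − 2P − Q = 0.69344, giving −½ ln(0.69344) = 0.183045.
1 − 2Q = 0.917464, giving −¼ ln(0.917464) = 0.021535.
d = 0.183045 + 0.021535 = 0.204580.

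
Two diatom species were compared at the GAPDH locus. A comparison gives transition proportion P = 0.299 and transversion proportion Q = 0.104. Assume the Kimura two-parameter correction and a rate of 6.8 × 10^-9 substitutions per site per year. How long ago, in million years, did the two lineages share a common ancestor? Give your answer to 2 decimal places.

48.80

Under the Kimura two-parameter model, d = −½ ln(1 − 2P − Q) − ¼ ln(1 − 2Q).
1 − 2P − Q = 0.298, giving −½ ln(0.298) = 0.605331.
1 − 2Q = 0.792, giving −¼ ln(0.792) = 0.058298.
d = 0.605331 + 0.058298 = 0.663629.
Under a molecular clock d = 2μt, so t = d/(2μ) = 0.663629 / (2 × 6.8 × 10^-9) = 48.80 million years.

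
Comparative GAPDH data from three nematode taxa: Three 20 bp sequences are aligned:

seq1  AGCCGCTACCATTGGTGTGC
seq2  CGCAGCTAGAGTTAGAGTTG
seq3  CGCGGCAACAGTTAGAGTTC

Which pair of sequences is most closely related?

seq1–seq2: 9/20 differ, p = 0.450, d = 0.687.
seq1–seq3: 8/20 differ, p = 0.400, d = 0.572.
seq2–seq3: 4/20 differ, p = 0.200, d = 0.233.
The smallest distance is between seq2 and seq3.

seq2 and seq3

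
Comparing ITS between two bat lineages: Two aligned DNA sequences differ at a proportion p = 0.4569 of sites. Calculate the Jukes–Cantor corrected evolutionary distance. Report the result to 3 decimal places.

0.705

d = −(3/4) ln(1 − 4p/3) = −0.75 ln(1 − 0.6092) = −0.75 ln(0.3908)
  = −0.75 × (-0.939559) = 0.704669 substitutions/site.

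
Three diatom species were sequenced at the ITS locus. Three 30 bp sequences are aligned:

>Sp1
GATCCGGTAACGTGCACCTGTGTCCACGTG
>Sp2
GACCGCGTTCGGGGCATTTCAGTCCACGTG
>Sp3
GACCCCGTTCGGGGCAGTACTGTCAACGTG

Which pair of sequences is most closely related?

Sp1–Sp2: 11/30 differ, p = 0.367, d = 0.503.
Sp1–Sp3: 11/30 differ, p = 0.367, d = 0.503.
Sp2–Sp3: 5/30 differ, p = 0.167, d = 0.188.
The smallest distance is between Sp2 and Sp3.

Sp2 and Sp3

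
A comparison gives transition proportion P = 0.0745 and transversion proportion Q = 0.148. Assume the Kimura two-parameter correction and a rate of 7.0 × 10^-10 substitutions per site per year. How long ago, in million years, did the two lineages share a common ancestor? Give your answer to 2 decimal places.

188.53

Under the Kimura two-parameter model, d = −½ ln(1 − 2P − Q) − ¼ ln(1 − 2Q).
1 − 2P − Q = 0.703, giving −½ ln(0.703) = 0.176199.
1 − 2Q = 0.704, giving −¼ ln(0.704) = 0.087744.
d = 0.176199 + 0.087744 = 0.263943.
Under a molecular clock d = 2μt, so t = d/(2μ) = 0.263943 / (2 × 7.0 × 10^-10) = 188.53 million years.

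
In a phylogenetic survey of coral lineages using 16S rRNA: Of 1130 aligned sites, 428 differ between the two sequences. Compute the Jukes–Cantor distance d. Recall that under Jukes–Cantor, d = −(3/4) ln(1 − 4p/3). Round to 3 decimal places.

p = 428/1130 ≈ 0.378761.
d = −(3/4) ln(1 − 4p/3) = −0.75 ln(1 − 0.505015) = −0.75 ln(0.494985)
  = −0.75 × (-0.703228) = 0.527421 substitutions/site.

0.527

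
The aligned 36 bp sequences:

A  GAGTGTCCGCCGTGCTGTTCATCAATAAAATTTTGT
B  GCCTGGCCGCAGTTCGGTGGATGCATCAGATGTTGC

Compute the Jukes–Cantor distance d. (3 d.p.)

0.548

The sequences differ at 14 of 36 sites, so p = 14/36 ≈ 0.388889.
d = −(3/4) ln(1 − 4p/3) = −0.75 ln(1 − 0.518519) = −0.75 ln(0.481481)
  = −0.75 × (-0.730889) = 0.548167 substitutions/site.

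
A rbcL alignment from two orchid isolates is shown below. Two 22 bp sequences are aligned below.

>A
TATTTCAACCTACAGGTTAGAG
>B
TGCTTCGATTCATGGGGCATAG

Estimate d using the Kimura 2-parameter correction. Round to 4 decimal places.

1.2491

Of 22 sites, 9 differences are transitions and 2 are transversions, so P = 9/22 ≈ 0.409091 and Q = 2/22 ≈ 0.090909.
Under the Kimura two-parameter model, d = −½ ln(1 − 2P − Q) − ¼ ln(1 − 2Q).
1 − 2P − Q = 0.090909, giving −½ ln(0.090909) = 1.198948.
1 − 2Q = 0.818182, giving −¼ ln(0.818182) = 0.050168.
d = 1.198948 + 0.050168 = 1.249116.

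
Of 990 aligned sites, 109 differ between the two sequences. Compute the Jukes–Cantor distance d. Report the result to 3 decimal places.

0.119

p = 109/990 ≈ 0.110101.
d = −(3/4) ln(1 − 4p/3) = −0.75 ln(1 − 0.146801) = −0.75 ln(0.853199)
  = −0.75 × (-0.158762) = 0.119072 substitutions/site.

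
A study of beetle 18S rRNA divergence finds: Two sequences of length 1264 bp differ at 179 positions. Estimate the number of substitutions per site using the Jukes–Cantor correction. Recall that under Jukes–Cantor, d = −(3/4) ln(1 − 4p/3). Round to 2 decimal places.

p = 179/1264 ≈ 0.141614.
d = −(3/4) ln(1 − 4p/3) = −0.75 ln(1 − 0.188819) = −0.75 ln(0.811181)
  = −0.75 × (-0.209264) = 0.156948 substitutions/site.

0.16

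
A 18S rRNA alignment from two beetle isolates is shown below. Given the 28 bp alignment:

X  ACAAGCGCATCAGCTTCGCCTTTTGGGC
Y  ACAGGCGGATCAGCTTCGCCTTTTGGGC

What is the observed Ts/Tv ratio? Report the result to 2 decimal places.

1.00

Transitions are A↔G and C↔T; transversions are all other mismatches.
Transitions: 1. Transversions: 1.
R = 1/1 = 1.00.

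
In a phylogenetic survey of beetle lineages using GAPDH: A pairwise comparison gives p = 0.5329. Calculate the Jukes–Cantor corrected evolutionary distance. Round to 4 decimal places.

d = −(3/4) ln(1 − 4p/3) = −0.75 ln(1 − 0.710533) = −0.75 ln(0.289467)
  = −0.75 × (-1.239714) = 0.929786 substitutions/site.

0.9298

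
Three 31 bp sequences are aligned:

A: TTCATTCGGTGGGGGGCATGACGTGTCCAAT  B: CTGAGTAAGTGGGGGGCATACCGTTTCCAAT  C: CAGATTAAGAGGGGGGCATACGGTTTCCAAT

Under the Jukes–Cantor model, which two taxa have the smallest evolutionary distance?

B and C

A–B: 8/31 differ, p = 0.258, d = 0.316.
A–C: 10/31 differ, p = 0.323, d = 0.422.
B–C: 4/31 differ, p = 0.129, d = 0.142.
The smallest distance is between B and C.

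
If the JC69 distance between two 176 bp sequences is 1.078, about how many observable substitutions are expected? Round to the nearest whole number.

Invert JC69: p = (3/4)(1 − e^(−4d/3)) = 0.75 × (1 − e^(-1.437333)) = 0.75 × (1 − 0.237560) = 0.571830.
Expected differing sites = pL ≈ 0.571830 × 176 = 100.64208 ≈ 101.

101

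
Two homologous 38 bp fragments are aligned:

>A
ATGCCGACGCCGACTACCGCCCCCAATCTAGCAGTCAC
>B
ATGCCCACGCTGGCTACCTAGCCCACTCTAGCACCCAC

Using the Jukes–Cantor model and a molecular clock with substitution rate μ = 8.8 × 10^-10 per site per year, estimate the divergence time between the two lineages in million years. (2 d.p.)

The sequences differ at 9 of 38 sites (6, 11, 13, 19, 20, 21, 26, 34, 35), so p = 9/38 ≈ 0.236842.
d = −(3/4) ln(1 − 4p/3) = −0.75 ln(1 − 0.315789) = −0.75 ln(0.684211)
  = −0.75 × (-0.379489) = 0.284617 substitutions/site.
Under a molecular clock d = 2μt, so t = d/(2μ) = 0.284617 / (2 × 8.8 × 10^-10) = 161.71 million years.

161.71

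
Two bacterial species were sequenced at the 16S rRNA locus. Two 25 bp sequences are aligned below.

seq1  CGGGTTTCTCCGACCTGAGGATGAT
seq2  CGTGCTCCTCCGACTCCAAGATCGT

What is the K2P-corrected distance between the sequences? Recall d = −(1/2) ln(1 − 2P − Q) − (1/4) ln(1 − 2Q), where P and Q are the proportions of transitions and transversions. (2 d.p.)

Of 25 sites, 6 differences are transitions and 3 are transversions, so P = 6/25 = 0.24 and Q = 3/25 = 0.12.
Under the Kimura two-parameter model, d = −½ ln(1 − 2P − Q) − ¼ ln(1 − 2Q).
1 − 2P − Q = 0.4, giving −½ ln(0.4) = 0.458145.
1 − 2Q = 0.76, giving −¼ ln(0.76) = 0.068609.
d = 0.458145 + 0.068609 = 0.526754.

0.53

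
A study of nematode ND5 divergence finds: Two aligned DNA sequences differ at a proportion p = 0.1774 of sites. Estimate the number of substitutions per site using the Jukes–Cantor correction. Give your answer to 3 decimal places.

d = −(3/4) ln(1 − 4p/3) = −0.75 ln(1 − 0.236533) = −0.75 ln(0.763467)
  = −0.75 × (-0.269885) = 0.202414 substitutions/site.

0.202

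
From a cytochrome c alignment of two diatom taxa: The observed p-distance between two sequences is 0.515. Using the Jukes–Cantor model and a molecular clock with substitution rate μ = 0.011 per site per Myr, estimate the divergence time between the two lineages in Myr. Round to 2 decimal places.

d = −(3/4) ln(1 − 4p/3) = −0.75 ln(1 − 0.686667) = −0.75 ln(0.313333)
  = −0.75 × (-1.160489) = 0.870367 substitutions/site.
Under a molecular clock d = 2μt, so t = d/(2μ) = 0.870367 / (2 × 0.011) = 39.56 Myr.

39.56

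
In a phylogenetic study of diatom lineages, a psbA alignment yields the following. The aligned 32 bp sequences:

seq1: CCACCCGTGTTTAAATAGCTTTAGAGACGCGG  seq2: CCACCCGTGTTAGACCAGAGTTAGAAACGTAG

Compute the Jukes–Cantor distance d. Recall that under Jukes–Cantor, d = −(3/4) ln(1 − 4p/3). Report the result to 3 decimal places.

The sequences differ at 9 of 32 sites (12, 13, 15, 16, 19, 20, 26, 30, 31), so p = 9/32 = 0.28125.
d = −(3/4) ln(1 − 4p/3) = −0.75 ln(1 − 0.375) = −0.75 ln(0.625)
  = −0.75 × (-0.470004) = 0.352503 substitutions/site.

0.353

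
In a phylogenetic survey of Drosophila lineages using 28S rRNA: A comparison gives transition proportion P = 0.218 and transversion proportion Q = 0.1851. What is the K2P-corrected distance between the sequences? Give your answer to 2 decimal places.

0.60

Under the Kimura two-parameter model, d = −½ ln(1 − 2P − Q) − ¼ ln(1 − 2Q).
1 − 2P − Q = 0.3789, giving −½ ln(0.3789) = 0.485241.
1 − 2Q = 0.6298, giving −¼ ln(0.6298) = 0.115588.
d = 0.485241 + 0.115588 = 0.600829.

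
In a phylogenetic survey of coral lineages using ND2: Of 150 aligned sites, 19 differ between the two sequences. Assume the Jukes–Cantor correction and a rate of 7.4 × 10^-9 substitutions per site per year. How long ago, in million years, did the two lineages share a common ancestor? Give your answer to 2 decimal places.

p = 19/150 ≈ 0.126667.
d = −(3/4) ln(1 − 4p/3) = −0.75 ln(1 − 0.168889) = −0.75 ln(0.831111)
  = −0.75 × (-0.184992) = 0.138744 substitutions/site.
Under a molecular clock d = 2μt, so t = d/(2μ) = 0.138744 / (2 × 7.4 × 10^-9) = 9.37 million years.

9.37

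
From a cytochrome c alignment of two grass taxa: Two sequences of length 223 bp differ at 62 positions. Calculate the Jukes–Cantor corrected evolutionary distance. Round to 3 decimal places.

p = 62/223 ≈ 0.278027.
d = −(3/4) ln(1 − 4p/3) = −0.75 ln(1 − 0.370703) = −0.75 ln(0.629297)
  = −0.75 × (-0.463152) = 0.347364 substitutions/site.

0.347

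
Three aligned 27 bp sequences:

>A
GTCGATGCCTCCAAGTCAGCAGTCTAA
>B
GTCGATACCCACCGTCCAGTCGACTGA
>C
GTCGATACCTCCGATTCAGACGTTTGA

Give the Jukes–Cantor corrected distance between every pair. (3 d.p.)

A–B: 11/27 sites differ → p ≈ 0.407407, d = −0.75 ln(1 − 0.543209) = 0.587647 ≈ 0.588.
A–C: 7/27 sites differ → p ≈ 0.259259, d = −0.75 ln(1 − 0.345679) = 0.318118 ≈ 0.318.
B–C: 8/27 sites differ → p ≈ 0.296296, d = −0.75 ln(1 − 0.395061) = 0.376971 ≈ 0.377.

d(A,B) = 0.588, d(A,C) = 0.318, d(B,C) = 0.377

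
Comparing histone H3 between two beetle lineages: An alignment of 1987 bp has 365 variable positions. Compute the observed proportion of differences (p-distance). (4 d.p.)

p = 365/1987 = 0.183694… ≈ 0.1837 (to 4 d.p.).

0.1837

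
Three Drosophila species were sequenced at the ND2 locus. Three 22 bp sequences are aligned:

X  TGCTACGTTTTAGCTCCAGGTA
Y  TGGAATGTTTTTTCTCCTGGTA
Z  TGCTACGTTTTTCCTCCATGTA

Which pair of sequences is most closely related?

X and Z

X–Y: 6/22 differ, p = 0.273, d = 0.339.
X–Z: 3/22 differ, p = 0.136, d = 0.151.
Y–Z: 6/22 differ, p = 0.273, d = 0.339.
The smallest distance is between X and Z.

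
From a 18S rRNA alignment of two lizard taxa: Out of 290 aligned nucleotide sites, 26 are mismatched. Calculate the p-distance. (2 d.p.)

0.09

p = 26/290 = 0.089655… ≈ 0.09 (to 2 d.p.).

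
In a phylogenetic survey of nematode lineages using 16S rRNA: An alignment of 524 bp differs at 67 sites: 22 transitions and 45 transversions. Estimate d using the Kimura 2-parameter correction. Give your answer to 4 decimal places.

P = 22/524 ≈ 0.041985 and Q = 45/524 ≈ 0.085878.
Under the Kimura two-parameter model, d = −½ ln(1 − 2P − Q) − ¼ ln(1 − 2Q).
1 − 2P − Q = 0.830152, giving −½ ln(0.830152) = 0.093073.
1 − 2Q = 0.828244, giving −¼ ln(0.828244) = 0.047112.
d = 0.093073 + 0.047112 = 0.140185.

0.1402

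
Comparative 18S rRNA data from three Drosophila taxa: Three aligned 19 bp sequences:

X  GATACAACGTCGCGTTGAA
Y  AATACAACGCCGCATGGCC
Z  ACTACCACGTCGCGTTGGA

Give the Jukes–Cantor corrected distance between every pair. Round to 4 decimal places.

X–Y: 6/19 sites differ → p ≈ 0.315789, d = −0.75 ln(1 − 0.421052) = 0.409907 ≈ 0.4099.
X–Z: 4/19 sites differ → p ≈ 0.210526, d = −0.75 ln(1 − 0.280701) = 0.247109 ≈ 0.2471.
Y–Z: 7/19 sites differ → p ≈ 0.368421, d = −0.75 ln(1 − 0.491228) = 0.506816 ≈ 0.5068.

d(X,Y) = 0.4099, d(X,Z) = 0.2471, d(Y,Z) = 0.5068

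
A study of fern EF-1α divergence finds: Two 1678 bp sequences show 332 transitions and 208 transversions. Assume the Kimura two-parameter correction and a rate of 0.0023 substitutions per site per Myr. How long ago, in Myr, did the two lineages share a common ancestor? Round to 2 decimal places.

95.19

P = 332/1678 ≈ 0.197855 and Q = 208/1678 ≈ 0.123957.
Under the Kimura two-parameter model, d = −½ ln(1 − 2P − Q) − ¼ ln(1 − 2Q).
1 − 2P − Q = 0.480333, giving −½ ln(0.480333) = 0.366638.
1 − 2Q = 0.752086, giving −¼ ln(0.752086) = 0.071226.
d = 0.366638 + 0.071226 = 0.437864.
Under a molecular clock d = 2μt, so t = d/(2μ) = 0.437864 / (2 × 0.0023) = 95.19 Myr.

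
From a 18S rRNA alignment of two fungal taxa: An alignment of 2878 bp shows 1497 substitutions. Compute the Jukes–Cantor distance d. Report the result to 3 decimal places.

p = 1497/2878 ≈ 0.520153.
d = −(3/4) ln(1 − 4p/3) = −0.75 ln(1 − 0.693537) = −0.75 ln(0.306463)
  = −0.75 × (-1.182658) = 0.886994 substitutions/site.

0.887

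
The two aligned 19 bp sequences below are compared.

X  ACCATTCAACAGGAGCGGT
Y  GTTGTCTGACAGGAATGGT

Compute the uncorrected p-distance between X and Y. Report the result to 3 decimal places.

0.474

The sequences differ at 9 of 19 positions (sites 1, 2, 3, 4, 6, 7, 8, 15, 16).
p = 9/19 = 0.473684… ≈ 0.474 (to 3 d.p.).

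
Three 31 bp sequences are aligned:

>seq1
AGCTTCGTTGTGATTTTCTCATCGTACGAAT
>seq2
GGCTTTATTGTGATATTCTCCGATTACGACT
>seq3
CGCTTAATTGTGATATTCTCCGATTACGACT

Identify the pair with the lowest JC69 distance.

seq2 and seq3

seq1–seq2: 9/31 differ, p = 0.290, d = 0.367.
seq1–seq3: 9/31 differ, p = 0.290, d = 0.367.
seq2–seq3: 2/31 differ, p = 0.065, d = 0.067.
The smallest distance is between seq2 and seq3.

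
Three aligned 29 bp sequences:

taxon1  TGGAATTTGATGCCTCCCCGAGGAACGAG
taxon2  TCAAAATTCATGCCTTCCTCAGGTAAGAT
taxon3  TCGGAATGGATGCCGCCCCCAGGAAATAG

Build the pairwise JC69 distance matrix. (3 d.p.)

d(taxon1,taxon2) = 0.462, d(taxon1,taxon3) = 0.344, d(taxon2,taxon3) = 0.462

taxon1–taxon2: 10/29 sites differ → p ≈ 0.344828, d = −0.75 ln(1 − 0.459771) = 0.461822 ≈ 0.462.
taxon1–taxon3: 8/29 sites differ → p ≈ 0.275862, d = −0.75 ln(1 − 0.367816) = 0.343931 ≈ 0.344.
taxon2–taxon3: 10/29 sites differ → p ≈ 0.344828, d = −0.75 ln(1 − 0.459771) = 0.461822 ≈ 0.462.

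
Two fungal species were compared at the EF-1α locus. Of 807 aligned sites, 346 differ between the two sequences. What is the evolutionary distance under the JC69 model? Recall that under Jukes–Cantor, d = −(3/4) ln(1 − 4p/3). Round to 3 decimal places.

p = 346/807 ≈ 0.428748.
d = −(3/4) ln(1 − 4p/3) = −0.75 ln(1 − 0.571664) = −0.75 ln(0.428336)
  = −0.75 × (-0.847847) = 0.635885 substitutions/site.

0.636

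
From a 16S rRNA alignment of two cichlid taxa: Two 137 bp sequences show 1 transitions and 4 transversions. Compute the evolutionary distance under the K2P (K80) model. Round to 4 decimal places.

P = 1/137 ≈ 0.007299 and Q = 4/137 ≈ 0.029197.
Under the Kimura two-parameter model, d = −½ ln(1 − 2P − Q) − ¼ ln(1 − 2Q).
1 − 2P − Q = 0.956205, giving −½ ln(0.956205) = 0.022391.
1 − 2Q = 0.941606, giving −¼ ln(0.941606) = 0.015042.
d = 0.022391 + 0.015042 = 0.037433.

0.0374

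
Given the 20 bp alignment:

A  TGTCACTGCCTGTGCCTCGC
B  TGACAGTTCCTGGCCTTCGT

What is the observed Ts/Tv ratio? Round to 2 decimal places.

0.40

Transitions are A↔G and C↔T; transversions are all other mismatches.
Transitions: 2. Transversions: 5.
R = 2/5 = 0.40.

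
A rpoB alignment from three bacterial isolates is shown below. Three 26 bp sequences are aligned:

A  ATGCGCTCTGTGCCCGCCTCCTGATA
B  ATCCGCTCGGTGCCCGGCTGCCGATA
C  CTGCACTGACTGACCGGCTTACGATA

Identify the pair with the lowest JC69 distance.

A and B

A–B: 5/26 differ, p = 0.192, d = 0.222.
A–C: 10/26 differ, p = 0.385, d = 0.539.
B–C: 9/26 differ, p = 0.346, d = 0.464.
The smallest distance is between A and B.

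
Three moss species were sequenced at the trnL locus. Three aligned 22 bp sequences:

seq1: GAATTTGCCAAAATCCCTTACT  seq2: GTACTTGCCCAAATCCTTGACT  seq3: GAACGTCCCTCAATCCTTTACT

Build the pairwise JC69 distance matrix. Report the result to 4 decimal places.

d(seq1,seq2) = 0.2708, d(seq1,seq3) = 0.3390, d(seq2,seq3) = 0.3390

seq1–seq2: 5/22 sites differ → p ≈ 0.227273, d = −0.75 ln(1 − 0.303031) = 0.270761 ≈ 0.2708.
seq1–seq3: 6/22 sites differ → p ≈ 0.272727, d = −0.75 ln(1 − 0.363636) = 0.338988 ≈ 0.3390.
seq2–seq3: 6/22 sites differ → p ≈ 0.272727, d = −0.75 ln(1 − 0.363636) = 0.338988 ≈ 0.3390.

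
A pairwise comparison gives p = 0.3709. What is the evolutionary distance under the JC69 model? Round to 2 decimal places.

0.51

d = −(3/4) ln(1 − 4p/3) = −0.75 ln(1 − 0.494533) = −0.75 ln(0.505467)
  = −0.75 × (-0.682273) = 0.511705 substitutions/site.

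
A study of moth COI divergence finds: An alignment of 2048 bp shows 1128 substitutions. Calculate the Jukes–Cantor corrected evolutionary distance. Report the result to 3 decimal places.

0.994

p = 1128/2048 ≈ 0.550781.
d = −(3/4) ln(1 − 4p/3) = −0.75 ln(1 − 0.734375) = −0.75 ln(0.265625)
  = −0.75 × (-1.325670) = 0.994253 substitutions/site.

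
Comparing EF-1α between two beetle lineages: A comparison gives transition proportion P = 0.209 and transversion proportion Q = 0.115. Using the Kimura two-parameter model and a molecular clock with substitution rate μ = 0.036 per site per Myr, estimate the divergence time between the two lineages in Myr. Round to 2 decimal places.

Under the Kimura two-parameter model, d = −½ ln(1 − 2P − Q) − ¼ ln(1 − 2Q).
1 − 2P − Q = 0.467, giving −½ ln(0.467) = 0.380713.
1 − 2Q = 0.77, giving −¼ ln(0.77) = 0.065341.
d = 0.380713 + 0.065341 = 0.446054.
Under a molecular clock d = 2μt, so t = d/(2μ) = 0.446054 / (2 × 0.036) = 6.20 Myr.

6.20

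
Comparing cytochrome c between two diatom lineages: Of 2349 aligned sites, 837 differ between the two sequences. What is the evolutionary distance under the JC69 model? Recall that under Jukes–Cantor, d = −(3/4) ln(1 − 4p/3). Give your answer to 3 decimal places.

0.483

p = 837/2349 ≈ 0.356322.
d = −(3/4) ln(1 − 4p/3) = −0.75 ln(1 − 0.475096) = −0.75 ln(0.524904)
  = −0.75 × (-0.644540) = 0.483405 substitutions/site.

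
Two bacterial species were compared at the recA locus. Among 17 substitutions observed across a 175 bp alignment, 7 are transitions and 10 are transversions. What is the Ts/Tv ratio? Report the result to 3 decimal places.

R = 7/10 = 0.700.

0.700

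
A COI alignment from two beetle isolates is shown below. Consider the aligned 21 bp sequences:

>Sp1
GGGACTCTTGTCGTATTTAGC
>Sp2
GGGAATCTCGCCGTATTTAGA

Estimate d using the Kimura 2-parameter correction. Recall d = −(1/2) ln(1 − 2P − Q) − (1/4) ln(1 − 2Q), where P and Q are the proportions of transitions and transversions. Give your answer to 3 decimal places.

0.221

Of 21 sites, 2 differences are transitions and 2 are transversions, so P = 2/21 ≈ 0.095238 and Q = 2/21 ≈ 0.095238.
Under the Kimura two-parameter model, d = −½ ln(1 − 2P − Q) − ¼ ln(1 − 2Q).
1 − 2P − Q = 0.714286, giving −½ ln(0.714286) = 0.168236.
1 − 2Q = 0.809524, giving −¼ ln(0.809524) = 0.052827.
d = 0.168236 + 0.052827 = 0.221063.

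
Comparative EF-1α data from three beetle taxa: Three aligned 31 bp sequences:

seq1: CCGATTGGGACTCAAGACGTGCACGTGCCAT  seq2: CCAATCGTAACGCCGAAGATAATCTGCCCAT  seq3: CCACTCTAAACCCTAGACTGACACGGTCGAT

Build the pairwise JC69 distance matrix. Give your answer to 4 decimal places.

d(seq1,seq2) = 0.8740, d(seq1,seq3) = 0.6913, d(seq2,seq3) = 0.7771

seq1–seq2: 16/31 sites differ → p ≈ 0.516129, d = −0.75 ln(1 − 0.688172) = 0.873978 ≈ 0.8740.
seq1–seq3: 14/31 sites differ → p ≈ 0.451613, d = −0.75 ln(1 − 0.602151) = 0.691262 ≈ 0.6913.
seq2–seq3: 15/31 sites differ → p ≈ 0.483871, d = −0.75 ln(1 − 0.645161) = 0.777068 ≈ 0.7771.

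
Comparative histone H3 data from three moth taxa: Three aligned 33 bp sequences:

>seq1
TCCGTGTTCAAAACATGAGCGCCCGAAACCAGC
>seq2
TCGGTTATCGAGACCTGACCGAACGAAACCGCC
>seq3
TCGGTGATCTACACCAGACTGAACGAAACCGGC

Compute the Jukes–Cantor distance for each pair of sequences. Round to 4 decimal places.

d(seq1,seq2) = 0.4408, d(seq1,seq3) = 0.4408, d(seq2,seq3) = 0.2082

seq1–seq2: 11/33 sites differ → p ≈ 0.333333, d = −0.75 ln(1 − 0.444444) = 0.440839 ≈ 0.4408.
seq1–seq3: 11/33 sites differ → p ≈ 0.333333, d = −0.75 ln(1 − 0.444444) = 0.440839 ≈ 0.4408.
seq2–seq3: 6/33 sites differ → p ≈ 0.181818, d = −0.75 ln(1 − 0.242424) = 0.208224 ≈ 0.2082.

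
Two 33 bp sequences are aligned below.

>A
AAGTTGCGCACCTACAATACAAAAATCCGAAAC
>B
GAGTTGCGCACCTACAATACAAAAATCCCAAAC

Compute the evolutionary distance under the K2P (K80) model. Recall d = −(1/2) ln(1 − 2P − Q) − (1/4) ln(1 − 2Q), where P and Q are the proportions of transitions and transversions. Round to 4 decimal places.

Of 33 sites, 1 differences are transitions and 1 are transversions, so P = 1/33 ≈ 0.030303 and Q = 1/33 ≈ 0.030303.
Under the Kimura two-parameter model, d = −½ ln(1 − 2P − Q) − ¼ ln(1 − 2Q).
1 − 2P − Q = 0.909091, giving −½ ln(0.909091) = 0.047655.
1 − 2Q = 0.939394, giving −¼ ln(0.939394) = 0.015630.
d = 0.047655 + 0.015630 = 0.063285.

0.0633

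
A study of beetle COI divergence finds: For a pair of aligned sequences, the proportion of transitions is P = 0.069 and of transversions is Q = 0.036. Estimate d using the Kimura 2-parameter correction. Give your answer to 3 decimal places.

0.114

Under the Kimura two-parameter model, d = −½ ln(1 − 2P − Q) − ¼ ln(1 − 2Q).
1 − 2P − Q = 0.826, giving −½ ln(0.826) = 0.095580.
1 − 2Q = 0.928, giving −¼ ln(0.928) = 0.018681.
d = 0.095580 + 0.018681 = 0.114261.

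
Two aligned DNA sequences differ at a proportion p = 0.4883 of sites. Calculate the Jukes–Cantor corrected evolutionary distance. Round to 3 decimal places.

d = −(3/4) ln(1 − 4p/3) = −0.75 ln(1 − 0.651067) = −0.75 ln(0.348933)
  = −0.75 × (-1.052875) = 0.789656 substitutions/site.

0.790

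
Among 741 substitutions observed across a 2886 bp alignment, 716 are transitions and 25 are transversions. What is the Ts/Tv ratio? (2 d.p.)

R = 716/25 = 28.64.

28.64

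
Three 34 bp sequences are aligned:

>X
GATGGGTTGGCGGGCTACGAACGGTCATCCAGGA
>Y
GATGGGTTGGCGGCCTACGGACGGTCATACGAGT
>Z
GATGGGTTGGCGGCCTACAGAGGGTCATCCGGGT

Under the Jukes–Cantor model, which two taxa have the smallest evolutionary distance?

Y and Z

X–Y: 6/34 differ, p = 0.176, d = 0.201.
X–Z: 6/34 differ, p = 0.176, d = 0.201.
Y–Z: 4/34 differ, p = 0.118, d = 0.128.
The smallest distance is between Y and Z.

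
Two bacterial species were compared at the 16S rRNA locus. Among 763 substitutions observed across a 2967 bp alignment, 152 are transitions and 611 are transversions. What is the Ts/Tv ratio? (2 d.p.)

0.25

R = 152/611 = 0.248772… ≈ 0.25 (to 2 d.p.).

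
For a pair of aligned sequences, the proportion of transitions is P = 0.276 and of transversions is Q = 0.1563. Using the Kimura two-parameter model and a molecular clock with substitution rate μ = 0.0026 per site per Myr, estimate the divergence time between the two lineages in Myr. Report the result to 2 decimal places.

136.49

Under the Kimura two-parameter model, d = −½ ln(1 − 2P − Q) − ¼ ln(1 − 2Q).
1 − 2P − Q = 0.2917, giving −½ ln(0.2917) = 0.616015.
1 − 2Q = 0.6874, giving −¼ ln(0.6874) = 0.093710.
d = 0.616015 + 0.093710 = 0.709725.
Under a molecular clock d = 2μt, so t = d/(2μ) = 0.709725 / (2 × 0.0026) = 136.49 Myr.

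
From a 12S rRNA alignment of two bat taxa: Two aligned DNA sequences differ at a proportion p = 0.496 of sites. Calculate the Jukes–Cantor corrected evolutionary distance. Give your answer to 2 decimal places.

d = −(3/4) ln(1 − 4p/3) = −0.75 ln(1 − 0.661333) = −0.75 ln(0.338667)
  = −0.75 × (-1.082738) = 0.812054 substitutions/site.

0.81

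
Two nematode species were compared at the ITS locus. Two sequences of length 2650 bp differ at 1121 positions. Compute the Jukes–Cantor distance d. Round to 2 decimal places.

0.62

p = 1121/2650 ≈ 0.423019.
d = −(3/4) ln(1 − 4p/3) = −0.75 ln(1 − 0.564025) = −0.75 ln(0.435975)
  = −0.75 × (-0.830170) = 0.622628 substitutions/site.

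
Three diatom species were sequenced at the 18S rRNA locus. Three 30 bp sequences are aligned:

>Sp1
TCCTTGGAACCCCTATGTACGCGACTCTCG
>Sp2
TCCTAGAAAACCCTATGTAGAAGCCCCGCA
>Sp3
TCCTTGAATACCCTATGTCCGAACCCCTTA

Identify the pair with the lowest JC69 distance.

Sp1–Sp2: 10/30 differ, p = 0.333, d = 0.441.
Sp1–Sp3: 10/30 differ, p = 0.333, d = 0.441.
Sp2–Sp3: 8/30 differ, p = 0.267, d = 0.330.
The smallest distance is between Sp2 and Sp3.

Sp2 and Sp3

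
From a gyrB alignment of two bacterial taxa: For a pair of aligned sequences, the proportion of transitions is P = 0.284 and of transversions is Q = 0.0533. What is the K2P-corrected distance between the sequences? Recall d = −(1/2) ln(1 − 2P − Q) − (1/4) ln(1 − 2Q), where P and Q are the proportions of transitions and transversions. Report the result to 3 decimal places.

Under the Kimura two-parameter model, d = −½ ln(1 − 2P − Q) − ¼ ln(1 − 2Q).
1 − 2P − Q = 0.3787, giving −½ ln(0.3787) = 0.485505.
1 − 2Q = 0.8934, giving −¼ ln(0.8934) = 0.028180.
d = 0.485505 + 0.028180 = 0.513685.

0.514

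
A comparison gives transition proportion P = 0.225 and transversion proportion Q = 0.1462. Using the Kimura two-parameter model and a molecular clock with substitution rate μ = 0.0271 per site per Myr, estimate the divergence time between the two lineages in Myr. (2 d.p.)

Under the Kimura two-parameter model, d = −½ ln(1 − 2P − Q) − ¼ ln(1 − 2Q).
1 − 2P − Q = 0.4038, giving −½ ln(0.4038) = 0.453418.
1 − 2Q = 0.7076, giving −¼ ln(0.7076) = 0.086469.
d = 0.453418 + 0.086469 = 0.539887.
Under a molecular clock d = 2μt, so t = d/(2μ) = 0.539887 / (2 × 0.0271) = 9.96 Myr.

9.96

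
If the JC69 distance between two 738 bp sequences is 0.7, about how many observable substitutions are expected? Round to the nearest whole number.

Invert JC69: p = (3/4)(1 − e^(−4d/3)) = 0.75 × (1 − e^(-0.933333)) = 0.75 × (1 − 0.393241) = 0.455069.
Expected differing sites = pL ≈ 0.455069 × 738 = 335.840922 ≈ 336.

336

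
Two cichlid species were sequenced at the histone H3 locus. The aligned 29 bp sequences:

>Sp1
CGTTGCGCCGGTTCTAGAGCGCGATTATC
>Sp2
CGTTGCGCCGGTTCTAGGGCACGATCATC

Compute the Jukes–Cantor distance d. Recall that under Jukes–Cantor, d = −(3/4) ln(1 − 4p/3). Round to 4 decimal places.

0.1113

The sequences differ at 3 of 29 sites (18, 21, 26), so p = 3/29 ≈ 0.103448.
d = −(3/4) ln(1 − 4p/3) = −0.75 ln(1 − 0.137931) = −0.75 ln(0.862069)
  = −0.75 × (-0.148420) = 0.111315 substitutions/site.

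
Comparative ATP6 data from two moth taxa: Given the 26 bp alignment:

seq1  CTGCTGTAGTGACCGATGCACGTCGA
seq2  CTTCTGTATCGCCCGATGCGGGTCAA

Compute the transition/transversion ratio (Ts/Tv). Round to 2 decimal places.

Transitions are A↔G and C↔T; transversions are all other mismatches.
Transitions: 3. Transversions: 4.
R = 3/4 = 0.75.

0.75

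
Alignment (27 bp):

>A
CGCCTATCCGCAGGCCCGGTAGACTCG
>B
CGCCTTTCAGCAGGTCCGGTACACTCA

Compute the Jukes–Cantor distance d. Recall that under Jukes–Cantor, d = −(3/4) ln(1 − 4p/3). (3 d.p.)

0.213

The sequences differ at 5 of 27 sites (6, 9, 15, 22, 27), so p = 5/27 ≈ 0.185185.
d = −(3/4) ln(1 − 4p/3) = −0.75 ln(1 − 0.246913) = −0.75 ln(0.753087)
  = −0.75 × (-0.283575) = 0.212681 substitutions/site.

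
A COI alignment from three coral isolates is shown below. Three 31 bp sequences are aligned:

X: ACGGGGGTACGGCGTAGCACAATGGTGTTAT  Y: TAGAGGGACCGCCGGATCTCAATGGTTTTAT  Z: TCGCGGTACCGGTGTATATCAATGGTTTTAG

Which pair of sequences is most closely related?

X–Y: 10/31 differ, p = 0.323, d = 0.422.
X–Z: 11/31 differ, p = 0.355, d = 0.481.
Y–Z: 8/31 differ, p = 0.258, d = 0.316.
The smallest distance is between Y and Z.

Y and Z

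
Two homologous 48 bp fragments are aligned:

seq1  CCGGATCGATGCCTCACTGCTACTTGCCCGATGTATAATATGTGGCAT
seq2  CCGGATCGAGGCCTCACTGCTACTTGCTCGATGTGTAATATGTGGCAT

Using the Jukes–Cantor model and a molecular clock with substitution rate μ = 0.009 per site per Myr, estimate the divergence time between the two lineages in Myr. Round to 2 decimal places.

3.63

The sequences differ at 3 of 48 sites (10, 28, 35), so p = 3/48 = 0.0625.
d = −(3/4) ln(1 − 4p/3) = −0.75 ln(1 − 0.083333) = −0.75 ln(0.916667)
  = −0.75 × (-0.087011) = 0.065258 substitutions/site.
Under a molecular clock d = 2μt, so t = d/(2μ) = 0.065258 / (2 × 0.009) = 3.63 Myr.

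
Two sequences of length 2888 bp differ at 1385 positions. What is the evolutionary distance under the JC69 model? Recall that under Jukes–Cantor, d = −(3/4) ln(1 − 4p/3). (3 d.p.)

p = 1385/2888 ≈ 0.479571.
d = −(3/4) ln(1 − 4p/3) = −0.75 ln(1 − 0.639428) = −0.75 ln(0.360572)
  = −0.75 × (-1.020064) = 0.765048 substitutions/site.

0.765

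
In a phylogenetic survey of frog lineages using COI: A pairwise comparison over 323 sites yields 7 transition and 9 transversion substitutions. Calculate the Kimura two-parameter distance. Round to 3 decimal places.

0.051

P = 7/323 ≈ 0.021672 and Q = 9/323 ≈ 0.027864.
Under the Kimura two-parameter model, d = −½ ln(1 − 2P − Q) − ¼ ln(1 − 2Q).
1 − 2P − Q = 0.928792, giving −½ ln(0.928792) = 0.036935.
1 − 2Q = 0.944272, giving −¼ ln(0.944272) = 0.014335.
d = 0.036935 + 0.014335 = 0.051270.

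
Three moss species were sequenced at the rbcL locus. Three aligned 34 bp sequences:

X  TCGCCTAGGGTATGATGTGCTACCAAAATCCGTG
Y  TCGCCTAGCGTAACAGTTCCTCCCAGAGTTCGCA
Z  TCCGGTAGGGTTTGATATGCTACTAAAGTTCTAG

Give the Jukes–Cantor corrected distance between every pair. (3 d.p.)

d(X,Y) = 0.477, d(X,Z) = 0.373, d(Y,Z) = 0.741

X–Y: 12/34 sites differ → p ≈ 0.352941, d = −0.75 ln(1 − 0.470588) = 0.476991 ≈ 0.477.
X–Z: 10/34 sites differ → p ≈ 0.294118, d = −0.75 ln(1 − 0.392157) = 0.373379 ≈ 0.373.
Y–Z: 16/34 sites differ → p ≈ 0.470588, d = −0.75 ln(1 − 0.627451) = 0.740540 ≈ 0.741.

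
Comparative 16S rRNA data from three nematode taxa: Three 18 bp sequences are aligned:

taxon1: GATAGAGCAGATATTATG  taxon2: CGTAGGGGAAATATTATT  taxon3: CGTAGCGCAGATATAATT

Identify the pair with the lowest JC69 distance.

taxon1–taxon2: 6/18 differ, p = 0.333, d = 0.441.
taxon1–taxon3: 5/18 differ, p = 0.278, d = 0.347.
taxon2–taxon3: 4/18 differ, p = 0.222, d = 0.264.
The smallest distance is between taxon2 and taxon3.

taxon2 and taxon3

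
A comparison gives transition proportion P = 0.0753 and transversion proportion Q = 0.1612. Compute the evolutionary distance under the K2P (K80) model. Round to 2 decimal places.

0.28

Under the Kimura two-parameter model, d = −½ ln(1 − 2P − Q) − ¼ ln(1 − 2Q).
1 − 2P − Q = 0.6882, giving −½ ln(0.6882) = 0.186838.
1 − 2Q = 0.6776, giving −¼ ln(0.6776) = 0.097300.
d = 0.186838 + 0.097300 = 0.284138.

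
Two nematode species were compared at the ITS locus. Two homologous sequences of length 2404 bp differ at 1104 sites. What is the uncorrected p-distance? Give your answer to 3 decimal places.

0.459

p = 1104/2404 = 0.459234… ≈ 0.459 (to 3 d.p.).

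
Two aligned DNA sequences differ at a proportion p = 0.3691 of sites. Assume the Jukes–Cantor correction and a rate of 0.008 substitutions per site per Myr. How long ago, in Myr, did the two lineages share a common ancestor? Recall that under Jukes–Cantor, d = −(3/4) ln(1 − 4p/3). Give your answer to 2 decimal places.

d = −(3/4) ln(1 − 4p/3) = −0.75 ln(1 − 0.492133) = −0.75 ln(0.507867)
  = −0.75 × (-0.677536) = 0.508152 substitutions/site.
Under a molecular clock d = 2μt, so t = d/(2μ) = 0.508152 / (2 × 0.008) = 31.76 Myr.

31.76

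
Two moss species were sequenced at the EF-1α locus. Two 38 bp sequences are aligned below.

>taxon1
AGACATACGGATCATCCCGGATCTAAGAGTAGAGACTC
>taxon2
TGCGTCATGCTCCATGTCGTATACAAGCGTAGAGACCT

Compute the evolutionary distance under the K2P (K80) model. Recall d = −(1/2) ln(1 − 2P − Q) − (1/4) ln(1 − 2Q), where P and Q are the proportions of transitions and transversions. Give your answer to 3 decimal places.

Of 38 sites, 7 differences are transitions and 10 are transversions, so P = 7/38 ≈ 0.184211 and Q = 10/38 ≈ 0.263158.
Under the Kimura two-parameter model, d = −½ ln(1 − 2P − Q) − ¼ ln(1 − 2Q).
1 − 2P − Q = 0.36842, giving −½ ln(0.36842) = 0.499266.
1 − 2Q = 0.473684, giving −¼ ln(0.473684) = 0.186804.
d = 0.499266 + 0.186804 = 0.686070.

0.686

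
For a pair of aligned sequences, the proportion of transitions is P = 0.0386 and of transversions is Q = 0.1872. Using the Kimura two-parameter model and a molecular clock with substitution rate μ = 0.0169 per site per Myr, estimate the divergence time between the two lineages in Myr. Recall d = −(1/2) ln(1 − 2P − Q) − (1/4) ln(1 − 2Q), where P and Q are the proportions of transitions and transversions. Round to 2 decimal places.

Under the Kimura two-parameter model, d = −½ ln(1 − 2P − Q) − ¼ ln(1 − 2Q).
1 − 2P − Q = 0.7356, giving −½ ln(0.7356) = 0.153534.
1 − 2Q = 0.6256, giving −¼ ln(0.6256) = 0.117261.
d = 0.153534 + 0.117261 = 0.270795.
Under a molecular clock d = 2μt, so t = d/(2μ) = 0.270795 / (2 × 0.0169) = 8.01 Myr.

8.01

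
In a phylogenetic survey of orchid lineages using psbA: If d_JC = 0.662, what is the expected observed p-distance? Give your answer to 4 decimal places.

0.4397

p = (3/4)(1 − e^(−4d/3)) = 0.75 × (1 − e^(-0.882667)) = 0.75 × (1 − 0.413678) = 0.439742.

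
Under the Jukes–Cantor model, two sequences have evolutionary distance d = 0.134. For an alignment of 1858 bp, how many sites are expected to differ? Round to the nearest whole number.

228

Invert JC69: p = (3/4)(1 − e^(−4d/3)) = 0.75 × (1 − e^(-0.178667)) = 0.75 × (1 − 0.836384) = 0.122712.
Expected differing sites = pL ≈ 0.122712 × 1858 = 227.998896 ≈ 228.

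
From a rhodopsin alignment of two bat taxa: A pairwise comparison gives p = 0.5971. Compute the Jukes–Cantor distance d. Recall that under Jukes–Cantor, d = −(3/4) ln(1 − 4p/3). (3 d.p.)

1.193

d = −(3/4) ln(1 − 4p/3) = −0.75 ln(1 − 0.796133) = −0.75 ln(0.203867)
  = −0.75 × (-1.590287) = 1.192715 substitutions/site.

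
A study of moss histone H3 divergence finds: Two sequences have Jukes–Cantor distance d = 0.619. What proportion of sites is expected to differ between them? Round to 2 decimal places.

0.42

p = (3/4)(1 − e^(−4d/3)) = 0.75 × (1 − e^(-0.825333)) = 0.75 × (1 − 0.438089) = 0.421433.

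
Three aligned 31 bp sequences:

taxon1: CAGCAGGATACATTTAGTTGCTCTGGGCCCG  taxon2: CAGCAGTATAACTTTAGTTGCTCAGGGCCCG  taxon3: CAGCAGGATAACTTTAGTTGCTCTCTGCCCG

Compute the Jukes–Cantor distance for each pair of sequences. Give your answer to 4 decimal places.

taxon1–taxon2: 4/31 sites differ → p ≈ 0.129032, d = −0.75 ln(1 − 0.172043) = 0.141596 ≈ 0.1416.
taxon1–taxon3: 4/31 sites differ → p ≈ 0.129032, d = −0.75 ln(1 − 0.172043) = 0.141596 ≈ 0.1416.
taxon2–taxon3: 4/31 sites differ → p ≈ 0.129032, d = −0.75 ln(1 − 0.172043) = 0.141596 ≈ 0.1416.

d(taxon1,taxon2) = 0.1416, d(taxon1,taxon3) = 0.1416, d(taxon2,taxon3) = 0.1416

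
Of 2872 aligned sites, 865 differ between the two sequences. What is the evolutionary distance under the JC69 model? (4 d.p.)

0.3851

p = 865/2872 ≈ 0.301184.
d = −(3/4) ln(1 − 4p/3) = −0.75 ln(1 − 0.401579) = −0.75 ln(0.598421)
  = −0.75 × (-0.513461) = 0.385096 substitutions/site.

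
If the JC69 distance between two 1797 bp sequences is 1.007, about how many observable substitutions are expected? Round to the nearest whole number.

Invert JC69: p = (3/4)(1 − e^(−4d/3)) = 0.75 × (1 − e^(-1.342667)) = 0.75 × (1 − 0.261148) = 0.554139.
Expected differing sites = pL ≈ 0.554139 × 1797 = 995.787783 ≈ 996.

996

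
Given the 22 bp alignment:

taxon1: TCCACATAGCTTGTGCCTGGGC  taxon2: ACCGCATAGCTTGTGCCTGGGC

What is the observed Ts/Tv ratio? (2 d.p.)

1.00

Transitions are A↔G and C↔T; transversions are all other mismatches.
Transitions: 1. Transversions: 1.
R = 1/1 = 1.00.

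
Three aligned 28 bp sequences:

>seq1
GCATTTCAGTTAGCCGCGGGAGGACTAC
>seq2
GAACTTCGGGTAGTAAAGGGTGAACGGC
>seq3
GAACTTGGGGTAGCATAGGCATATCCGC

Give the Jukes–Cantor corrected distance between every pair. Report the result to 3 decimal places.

seq1–seq2: 12/28 sites differ → p ≈ 0.428571, d = −0.75 ln(1 − 0.571428) = 0.635472 ≈ 0.635.
seq1–seq3: 14/28 sites differ → p = 0.5, d = −0.75 ln(1 − 0.666667) = 0.823960 ≈ 0.824.
seq2–seq3: 8/28 sites differ → p ≈ 0.285714, d = −0.75 ln(1 − 0.380952) = 0.359679 ≈ 0.360.

d(seq1,seq2) = 0.635, d(seq1,seq3) = 0.824, d(seq2,seq3) = 0.360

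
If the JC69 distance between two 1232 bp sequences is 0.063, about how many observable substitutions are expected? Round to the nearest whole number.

Invert JC69: p = (3/4)(1 − e^(−4d/3)) = 0.75 × (1 − e^(-0.084)) = 0.75 × (1 − 0.919431) = 0.060427.
Expected differing sites = pL ≈ 0.060427 × 1232 = 74.446064 ≈ 74.

74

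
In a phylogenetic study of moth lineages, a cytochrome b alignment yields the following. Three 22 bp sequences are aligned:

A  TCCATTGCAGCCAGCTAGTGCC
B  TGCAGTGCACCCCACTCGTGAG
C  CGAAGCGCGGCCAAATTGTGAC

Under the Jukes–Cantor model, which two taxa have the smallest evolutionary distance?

A–B: 8/22 differ, p = 0.364, d = 0.497.
A–C: 10/22 differ, p = 0.455, d = 0.699.
B–C: 9/22 differ, p = 0.409, d = 0.591.
The smallest distance is between A and B.

A and B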